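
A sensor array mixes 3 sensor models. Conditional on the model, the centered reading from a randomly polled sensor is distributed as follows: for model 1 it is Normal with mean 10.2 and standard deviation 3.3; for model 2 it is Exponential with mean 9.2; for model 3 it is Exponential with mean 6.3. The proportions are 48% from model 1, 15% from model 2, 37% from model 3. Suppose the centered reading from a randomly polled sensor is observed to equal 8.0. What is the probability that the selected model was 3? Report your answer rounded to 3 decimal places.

Likelihoods f(8.0 | ·): 1: 0.0968024; 2: 0.045558; 3: 0.0445835.
Posterior ∝ prior × likelihood. Numerator for 3: 0.37·0.0445835 = 0.0164959.
Normalizing constant: 0.48·0.0968024 + 0.15·0.045558 + 0.37·0.0445835 = 0.0697948.
P(3 | observation) = 0.0164959 / 0.0697948 = 0.236349.

0.236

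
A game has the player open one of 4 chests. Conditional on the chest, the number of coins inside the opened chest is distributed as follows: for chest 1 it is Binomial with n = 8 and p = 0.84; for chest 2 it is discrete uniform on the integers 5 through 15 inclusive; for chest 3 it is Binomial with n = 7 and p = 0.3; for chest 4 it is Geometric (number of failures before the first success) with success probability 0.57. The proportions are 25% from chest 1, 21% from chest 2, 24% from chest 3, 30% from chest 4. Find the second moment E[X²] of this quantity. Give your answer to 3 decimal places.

For each component E[X²] = Var + (mean)², giving 1: 46.2336; 2: 110; 3: 5.88; 4: 1.89258.
Overall E[X²] = 0.25·46.2336 + 0.21·110 + 0.24·5.88 + 0.3·1.89258 = 36.6374.

36.637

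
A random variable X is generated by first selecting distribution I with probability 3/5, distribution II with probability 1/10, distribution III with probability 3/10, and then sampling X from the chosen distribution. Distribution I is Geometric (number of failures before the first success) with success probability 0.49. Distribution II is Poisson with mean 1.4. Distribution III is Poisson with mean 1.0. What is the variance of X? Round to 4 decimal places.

1.7273

Per component, I: μ=1.04082, E[X²]=3.20741; II: μ=1.4, E[X²]=3.36; III: μ=1, E[X²]=2.
E[X] = 0.6·1.04082 + 0.1·1.4 + 0.3·1 = 1.06449.
E[X²] = 0.6·3.20741 + 0.1·3.36 + 0.3·2 = 2.86045.
Var(X) = E[X²] − (E[X])² = 2.86045 − 1.13314 = 1.72731.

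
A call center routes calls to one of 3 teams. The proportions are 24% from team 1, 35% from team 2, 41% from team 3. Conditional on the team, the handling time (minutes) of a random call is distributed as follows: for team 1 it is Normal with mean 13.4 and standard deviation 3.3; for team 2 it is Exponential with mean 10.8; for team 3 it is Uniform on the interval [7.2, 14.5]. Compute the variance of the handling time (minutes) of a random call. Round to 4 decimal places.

46.4664

Per component, 1: μ=13.4, E[X²]=190.45; 2: μ=10.8, E[X²]=233.28; 3: μ=10.85, E[X²]=122.163.
E[X] = 0.24·13.4 + 0.35·10.8 + 0.41·10.85 = 11.4445.
E[X²] = 0.24·190.45 + 0.35·233.28 + 0.41·122.163 = 177.443.
Var(X) = E[X²] − (E[X])² = 177.443 − 130.977 = 46.4664.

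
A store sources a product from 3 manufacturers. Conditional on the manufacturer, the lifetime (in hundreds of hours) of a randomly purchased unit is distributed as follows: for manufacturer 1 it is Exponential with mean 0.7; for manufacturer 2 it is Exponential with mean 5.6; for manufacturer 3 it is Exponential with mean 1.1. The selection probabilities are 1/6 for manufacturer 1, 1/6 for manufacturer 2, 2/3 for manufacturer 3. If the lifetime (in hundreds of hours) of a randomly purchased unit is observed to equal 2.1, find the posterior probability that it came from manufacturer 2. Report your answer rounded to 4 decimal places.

Likelihoods f(2.1 | ·): 1: 0.0711244; 2: 0.12273; 3: 0.134741.
Posterior ∝ prior × likelihood. Numerator for 2: 0.166667·0.12273 = 0.020455.
Normalizing constant: 0.166667·0.0711244 + 0.166667·0.12273 + 0.666667·0.134741 = 0.122136.
P(2 | observation) = 0.020455 / 0.122136 = 0.167477.

0.1675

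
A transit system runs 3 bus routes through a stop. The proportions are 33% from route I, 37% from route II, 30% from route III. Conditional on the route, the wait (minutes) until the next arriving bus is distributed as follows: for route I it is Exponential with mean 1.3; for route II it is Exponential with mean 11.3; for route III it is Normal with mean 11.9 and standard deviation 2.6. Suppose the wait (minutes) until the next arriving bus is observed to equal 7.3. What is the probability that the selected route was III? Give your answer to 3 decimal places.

Likelihoods f(7.3 | ·): I: 0.00280108; II: 0.0463831; III: 0.0320795.
Posterior ∝ prior × likelihood. Numerator for III: 0.3·0.0320795 = 0.00962384.
Normalizing constant: 0.33·0.00280108 + 0.37·0.0463831 + 0.3·0.0320795 = 0.0277099.
P(III | observation) = 0.00962384 / 0.0277099 = 0.347307.

0.347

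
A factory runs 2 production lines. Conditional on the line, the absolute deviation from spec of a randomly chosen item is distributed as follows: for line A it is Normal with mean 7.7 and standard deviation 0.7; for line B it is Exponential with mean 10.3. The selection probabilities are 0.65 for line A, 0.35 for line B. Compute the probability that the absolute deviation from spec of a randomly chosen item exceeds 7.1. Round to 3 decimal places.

Conditional on each line, P(X > 7.1): A: 0.804317; B: 0.501917.
By total probability, P(X > 7.1) = 0.65·0.804317 + 0.35·0.501917 = 0.698477.

0.698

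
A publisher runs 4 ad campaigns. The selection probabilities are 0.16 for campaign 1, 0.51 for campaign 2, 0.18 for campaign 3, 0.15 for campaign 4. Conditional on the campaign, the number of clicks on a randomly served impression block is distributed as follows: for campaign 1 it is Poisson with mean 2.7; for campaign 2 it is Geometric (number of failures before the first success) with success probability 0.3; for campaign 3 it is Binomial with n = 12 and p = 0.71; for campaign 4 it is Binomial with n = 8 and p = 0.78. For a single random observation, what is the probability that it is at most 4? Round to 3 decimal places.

Conditional on each campaign, P(X ≤ 4): 1: 0.862908; 2: 0.83193; 3: 0.00758551; 4: 0.0764853.
By total probability, P(X ≤ 4) = 0.16·0.862908 + 0.51·0.83193 + 0.18·0.00758551 + 0.15·0.0764853 = 0.575188.

0.575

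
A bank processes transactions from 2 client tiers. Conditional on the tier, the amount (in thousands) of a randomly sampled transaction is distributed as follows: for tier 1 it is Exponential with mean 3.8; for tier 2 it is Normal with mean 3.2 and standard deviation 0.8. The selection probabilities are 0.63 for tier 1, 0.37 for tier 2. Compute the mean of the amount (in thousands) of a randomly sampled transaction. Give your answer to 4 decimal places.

3.5780

Component means — 1: 3.8; 2: 3.2.
E[X] = 0.63·3.8 + 0.37·3.2 = 3.578.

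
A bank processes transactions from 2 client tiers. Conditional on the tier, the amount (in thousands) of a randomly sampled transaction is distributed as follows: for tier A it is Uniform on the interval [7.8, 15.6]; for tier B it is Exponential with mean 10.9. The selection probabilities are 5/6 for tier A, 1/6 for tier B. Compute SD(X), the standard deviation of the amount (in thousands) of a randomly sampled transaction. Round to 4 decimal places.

4.9108

Per component, A: μ=11.7, E[X²]=141.96; B: μ=10.9, E[X²]=237.62.
E[X] = 0.833333·11.7 + 0.166667·10.9 = 11.5667.
E[X²] = 0.833333·141.96 + 0.166667·237.62 = 157.903.
Var(X) = E[X²] − (E[X])² = 157.903 − 133.788 = 24.1156.
SD(X) = √24.1156 = 4.91076.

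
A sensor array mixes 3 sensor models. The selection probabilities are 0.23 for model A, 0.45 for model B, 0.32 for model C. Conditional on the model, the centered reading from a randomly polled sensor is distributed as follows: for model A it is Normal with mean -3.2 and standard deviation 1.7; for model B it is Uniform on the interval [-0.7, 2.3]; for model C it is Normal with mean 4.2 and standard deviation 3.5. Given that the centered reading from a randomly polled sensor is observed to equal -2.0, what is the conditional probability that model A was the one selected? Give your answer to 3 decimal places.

Likelihoods f(-2.0 | ·): A: 0.182921; B: 0; C: 0.0237379.
Posterior ∝ prior × likelihood. Numerator for A: 0.23·0.182921 = 0.0420718.
Normalizing constant: 0.23·0.182921 + 0.45·0 + 0.32·0.0237379 = 0.0496679.
P(A | observation) = 0.0420718 / 0.0496679 = 0.847062.

0.847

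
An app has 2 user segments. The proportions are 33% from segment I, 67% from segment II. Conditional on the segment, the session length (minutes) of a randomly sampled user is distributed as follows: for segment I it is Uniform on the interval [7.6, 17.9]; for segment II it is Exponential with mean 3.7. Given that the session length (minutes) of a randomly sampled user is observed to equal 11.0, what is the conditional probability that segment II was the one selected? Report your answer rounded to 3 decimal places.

Likelihoods f(11.0 | ·): I: 0.0970874; II: 0.0138246.
Posterior ∝ prior × likelihood. Numerator for II: 0.67·0.0138246 = 0.00926248.
Normalizing constant: 0.33·0.0970874 + 0.67·0.0138246 = 0.0413013.
P(II | observation) = 0.00926248 / 0.0413013 = 0.224266.

0.224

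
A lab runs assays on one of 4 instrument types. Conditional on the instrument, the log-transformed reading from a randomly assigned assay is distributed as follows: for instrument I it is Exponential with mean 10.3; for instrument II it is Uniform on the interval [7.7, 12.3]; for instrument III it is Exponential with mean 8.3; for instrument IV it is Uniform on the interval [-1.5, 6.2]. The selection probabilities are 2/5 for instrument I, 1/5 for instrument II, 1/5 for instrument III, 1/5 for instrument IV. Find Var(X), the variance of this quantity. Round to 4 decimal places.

Per component, I: μ=10.3, E[X²]=212.18; II: μ=10, E[X²]=101.763; III: μ=8.3, E[X²]=137.78; IV: μ=2.35, E[X²]=10.4633.
E[X] = 0.4·10.3 + 0.2·10 + 0.2·8.3 + 0.2·2.35 = 8.25.
E[X²] = 0.4·212.18 + 0.2·101.763 + 0.2·137.78 + 0.2·10.4633 = 134.873.
Var(X) = E[X²] − (E[X])² = 134.873 − 68.0625 = 66.8108.

66.8108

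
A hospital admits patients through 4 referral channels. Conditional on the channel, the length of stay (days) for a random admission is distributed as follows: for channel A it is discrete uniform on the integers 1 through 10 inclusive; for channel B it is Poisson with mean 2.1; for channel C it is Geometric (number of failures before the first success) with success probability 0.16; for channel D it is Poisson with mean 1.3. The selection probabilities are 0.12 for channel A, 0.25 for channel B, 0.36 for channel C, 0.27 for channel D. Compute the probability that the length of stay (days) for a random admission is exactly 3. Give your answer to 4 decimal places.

0.1203

Conditional on each channel, P(X = 3): A: 0.1; B: 0.189011; C: 0.0948326; D: 0.0997921.
By total probability, P(X = 3) = 0.12·0.1 + 0.25·0.189011 + 0.36·0.0948326 + 0.27·0.0997921 = 0.120336.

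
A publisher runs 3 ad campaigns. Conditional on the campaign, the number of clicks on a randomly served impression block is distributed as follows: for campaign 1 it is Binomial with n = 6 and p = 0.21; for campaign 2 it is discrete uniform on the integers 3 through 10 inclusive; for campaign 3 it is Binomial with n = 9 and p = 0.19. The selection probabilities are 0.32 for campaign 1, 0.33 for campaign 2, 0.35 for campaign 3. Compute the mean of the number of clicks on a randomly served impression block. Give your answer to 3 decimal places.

3.147

Component means — 1: 1.26; 2: 6.5; 3: 1.71.
E[X] = 0.32·1.26 + 0.33·6.5 + 0.35·1.71 = 3.1467.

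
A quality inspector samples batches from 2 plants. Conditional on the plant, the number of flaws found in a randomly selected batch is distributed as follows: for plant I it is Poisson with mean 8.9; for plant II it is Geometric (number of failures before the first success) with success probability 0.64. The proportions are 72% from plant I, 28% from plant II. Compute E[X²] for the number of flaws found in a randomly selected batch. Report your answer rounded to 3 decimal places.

For each component E[X²] = Var + (mean)², giving I: 88.11; II: 1.19531.
Overall E[X²] = 0.72·88.11 + 0.28·1.19531 = 63.7739.

63.774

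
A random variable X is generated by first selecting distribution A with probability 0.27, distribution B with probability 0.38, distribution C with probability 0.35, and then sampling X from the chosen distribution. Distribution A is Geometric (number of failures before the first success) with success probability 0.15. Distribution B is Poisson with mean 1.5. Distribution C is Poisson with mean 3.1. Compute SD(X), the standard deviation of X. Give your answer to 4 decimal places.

3.8209

Per component, A: μ=5.66667, E[X²]=69.8889; B: μ=1.5, E[X²]=3.75; C: μ=3.1, E[X²]=12.71.
E[X] = 0.27·5.66667 + 0.38·1.5 + 0.35·3.1 = 3.185.
E[X²] = 0.27·69.8889 + 0.38·3.75 + 0.35·12.71 = 24.7435.
Var(X) = E[X²] − (E[X])² = 24.7435 − 10.1442 = 14.5993.
SD(X) = √14.5993 = 3.8209.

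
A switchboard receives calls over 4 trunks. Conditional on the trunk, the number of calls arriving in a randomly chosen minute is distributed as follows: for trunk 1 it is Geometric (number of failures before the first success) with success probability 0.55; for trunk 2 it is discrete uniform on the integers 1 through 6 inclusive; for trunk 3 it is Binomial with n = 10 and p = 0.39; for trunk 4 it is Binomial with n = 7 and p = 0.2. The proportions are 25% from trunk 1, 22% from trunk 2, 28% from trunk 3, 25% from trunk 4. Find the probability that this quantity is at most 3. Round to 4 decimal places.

Conditional on each trunk, P(X ≤ 3): 1: 0.958994; 2: 0.5; 3: 0.407664; 4: 0.966656.
By total probability, P(X ≤ 3) = 0.25·0.958994 + 0.22·0.5 + 0.28·0.407664 + 0.25·0.966656 = 0.705558.

0.7056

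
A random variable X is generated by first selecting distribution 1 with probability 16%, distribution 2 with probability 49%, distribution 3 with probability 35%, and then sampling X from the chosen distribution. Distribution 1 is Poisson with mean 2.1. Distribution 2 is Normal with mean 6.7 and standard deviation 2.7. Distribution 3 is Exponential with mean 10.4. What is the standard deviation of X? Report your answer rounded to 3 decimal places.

Per component, 1: μ=2.1, E[X²]=6.51; 2: μ=6.7, E[X²]=52.18; 3: μ=10.4, E[X²]=216.32.
E[X] = 0.16·2.1 + 0.49·6.7 + 0.35·10.4 = 7.259.
E[X²] = 0.16·6.51 + 0.49·52.18 + 0.35·216.32 = 102.322.
Var(X) = E[X²] − (E[X])² = 102.322 − 52.6931 = 49.6287.
SD(X) = √49.6287 = 7.04477.

7.045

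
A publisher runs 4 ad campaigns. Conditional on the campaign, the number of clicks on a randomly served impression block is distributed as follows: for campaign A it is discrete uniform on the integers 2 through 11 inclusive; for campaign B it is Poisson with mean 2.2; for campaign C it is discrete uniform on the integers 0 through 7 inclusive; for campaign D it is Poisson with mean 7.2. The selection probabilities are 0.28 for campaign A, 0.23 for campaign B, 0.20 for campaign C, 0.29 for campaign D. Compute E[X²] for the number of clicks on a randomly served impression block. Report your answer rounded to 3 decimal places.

36.381

For each component E[X²] = Var + (mean)², giving A: 50.5; B: 7.04; C: 17.5; D: 59.04.
Overall E[X²] = 0.28·50.5 + 0.23·7.04 + 0.2·17.5 + 0.29·59.04 = 36.3808.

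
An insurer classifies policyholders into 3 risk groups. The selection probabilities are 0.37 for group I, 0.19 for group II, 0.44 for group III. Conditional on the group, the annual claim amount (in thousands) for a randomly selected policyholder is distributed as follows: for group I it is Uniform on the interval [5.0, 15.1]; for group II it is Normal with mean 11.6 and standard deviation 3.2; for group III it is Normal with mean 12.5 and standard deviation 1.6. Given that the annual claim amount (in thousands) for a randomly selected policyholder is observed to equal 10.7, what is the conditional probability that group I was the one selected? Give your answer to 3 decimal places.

Likelihoods f(10.7 | ·): I: 0.0990099; II: 0.119835; III: 0.132423.
Posterior ∝ prior × likelihood. Numerator for I: 0.37·0.0990099 = 0.0366337.
Normalizing constant: 0.37·0.0990099 + 0.19·0.119835 + 0.44·0.132423 = 0.117668.
P(I | observation) = 0.0366337 / 0.117668 = 0.31133.

0.311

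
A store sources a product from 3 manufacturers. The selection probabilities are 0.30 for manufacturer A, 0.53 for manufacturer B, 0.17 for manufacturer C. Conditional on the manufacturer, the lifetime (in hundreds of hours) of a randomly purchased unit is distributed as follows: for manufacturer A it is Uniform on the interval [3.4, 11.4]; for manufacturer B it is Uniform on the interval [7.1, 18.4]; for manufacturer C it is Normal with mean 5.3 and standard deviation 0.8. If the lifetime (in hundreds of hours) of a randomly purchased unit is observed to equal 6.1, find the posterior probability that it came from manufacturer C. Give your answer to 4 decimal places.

0.5783

Likelihoods f(6.1 | ·): A: 0.125; B: 0; C: 0.302463.
Posterior ∝ prior × likelihood. Numerator for C: 0.17·0.302463 = 0.0514188.
Normalizing constant: 0.3·0.125 + 0.53·0 + 0.17·0.302463 = 0.0889188.
P(C | observation) = 0.0514188 / 0.0889188 = 0.578267.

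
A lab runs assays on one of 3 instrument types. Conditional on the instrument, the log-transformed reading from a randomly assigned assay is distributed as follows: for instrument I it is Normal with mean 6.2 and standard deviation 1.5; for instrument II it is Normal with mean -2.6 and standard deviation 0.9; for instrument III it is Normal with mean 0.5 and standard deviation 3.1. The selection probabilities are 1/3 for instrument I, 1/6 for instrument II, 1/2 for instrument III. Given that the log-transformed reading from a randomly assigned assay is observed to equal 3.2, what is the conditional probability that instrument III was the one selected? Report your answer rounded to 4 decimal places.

Likelihoods f(3.2 | ·): I: 0.035994; II: 4.24967e-10; III: 0.0880691.
Posterior ∝ prior × likelihood. Numerator for III: 0.5·0.0880691 = 0.0440346.
Normalizing constant: 0.333333·0.035994 + 0.166667·4.24967e-10 + 0.5·0.0880691 = 0.0560326.
P(III | observation) = 0.0440346 / 0.0560326 = 0.785875.

0.7859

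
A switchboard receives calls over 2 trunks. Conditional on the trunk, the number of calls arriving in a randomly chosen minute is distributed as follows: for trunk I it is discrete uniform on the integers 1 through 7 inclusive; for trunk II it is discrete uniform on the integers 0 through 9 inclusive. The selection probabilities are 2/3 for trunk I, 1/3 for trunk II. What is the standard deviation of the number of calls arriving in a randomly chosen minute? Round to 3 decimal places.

2.339

Per component, I: μ=4, E[X²]=20; II: μ=4.5, E[X²]=28.5.
E[X] = 0.666667·4 + 0.333333·4.5 = 4.16667.
E[X²] = 0.666667·20 + 0.333333·28.5 = 22.8333.
Var(X) = E[X²] − (E[X])² = 22.8333 − 17.3611 = 5.47222.
SD(X) = √5.47222 = 2.33928.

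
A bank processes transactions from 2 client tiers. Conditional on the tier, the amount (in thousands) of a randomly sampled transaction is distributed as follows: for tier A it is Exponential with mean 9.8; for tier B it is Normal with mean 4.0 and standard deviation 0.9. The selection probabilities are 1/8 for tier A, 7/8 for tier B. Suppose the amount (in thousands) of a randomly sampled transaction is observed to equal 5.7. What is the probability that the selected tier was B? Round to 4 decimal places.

0.9014

Likelihoods f(5.7 | ·): A: 0.0570393; B: 0.0744574.
Posterior ∝ prior × likelihood. Numerator for B: 0.875·0.0744574 = 0.0651502.
Normalizing constant: 0.125·0.0570393 + 0.875·0.0744574 = 0.0722801.
P(B | observation) = 0.0651502 / 0.0722801 = 0.901357.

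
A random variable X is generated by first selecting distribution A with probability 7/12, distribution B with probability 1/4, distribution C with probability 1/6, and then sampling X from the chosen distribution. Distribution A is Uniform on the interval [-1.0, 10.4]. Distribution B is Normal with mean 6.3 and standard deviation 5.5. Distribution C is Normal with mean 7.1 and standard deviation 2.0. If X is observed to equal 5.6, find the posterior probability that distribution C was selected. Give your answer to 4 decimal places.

0.2663

Likelihoods f(5.6 | ·): A: 0.0877193; B: 0.0719499; C: 0.150569.
Posterior ∝ prior × likelihood. Numerator for C: 0.166667·0.150569 = 0.0250948.
Normalizing constant: 0.583333·0.0877193 + 0.25·0.0719499 + 0.166667·0.150569 = 0.0942518.
P(C | observation) = 0.0250948 / 0.0942518 = 0.266252.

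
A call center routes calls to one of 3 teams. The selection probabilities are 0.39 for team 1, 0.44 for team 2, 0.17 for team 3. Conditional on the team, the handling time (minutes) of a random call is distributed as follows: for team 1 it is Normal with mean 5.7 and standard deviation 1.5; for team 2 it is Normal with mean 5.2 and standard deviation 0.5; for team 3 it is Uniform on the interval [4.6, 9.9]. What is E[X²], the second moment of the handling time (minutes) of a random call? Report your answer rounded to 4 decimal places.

For each component E[X²] = Var + (mean)², giving 1: 34.74; 2: 27.29; 3: 54.9033.
Overall E[X²] = 0.39·34.74 + 0.44·27.29 + 0.17·54.9033 = 34.8898.

34.8898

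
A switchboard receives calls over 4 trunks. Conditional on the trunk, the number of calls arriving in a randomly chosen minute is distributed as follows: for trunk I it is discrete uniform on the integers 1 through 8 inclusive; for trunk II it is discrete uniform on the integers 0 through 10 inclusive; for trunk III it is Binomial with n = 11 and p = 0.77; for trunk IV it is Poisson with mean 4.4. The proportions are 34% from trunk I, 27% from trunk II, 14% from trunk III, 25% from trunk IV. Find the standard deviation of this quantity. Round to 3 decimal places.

2.773

Per component, I: μ=4.5, E[X²]=25.5; II: μ=5, E[X²]=35; III: μ=8.47, E[X²]=73.689; IV: μ=4.4, E[X²]=23.76.
E[X] = 0.34·4.5 + 0.27·5 + 0.14·8.47 + 0.25·4.4 = 5.1658.
E[X²] = 0.34·25.5 + 0.27·35 + 0.14·73.689 + 0.25·23.76 = 34.3765.
Var(X) = E[X²] − (E[X])² = 34.3765 − 26.6855 = 7.69097.
SD(X) = √7.69097 = 2.77326.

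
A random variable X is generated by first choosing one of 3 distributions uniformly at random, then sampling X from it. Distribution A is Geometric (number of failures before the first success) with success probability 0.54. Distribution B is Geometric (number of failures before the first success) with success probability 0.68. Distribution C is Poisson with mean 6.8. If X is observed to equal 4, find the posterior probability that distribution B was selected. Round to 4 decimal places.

Likelihoods P(X=4 | ·): A: 0.0241783; B: 0.00713032; C: 0.0992252.
Posterior ∝ prior × likelihood. Numerator for B: 0.333333·0.00713032 = 0.00237677.
Normalizing constant: 0.333333·0.0241783 + 0.333333·0.00713032 + 0.333333·0.0992252 = 0.0435113.
P(B | observation) = 0.00237677 / 0.0435113 = 0.0546243.

0.0546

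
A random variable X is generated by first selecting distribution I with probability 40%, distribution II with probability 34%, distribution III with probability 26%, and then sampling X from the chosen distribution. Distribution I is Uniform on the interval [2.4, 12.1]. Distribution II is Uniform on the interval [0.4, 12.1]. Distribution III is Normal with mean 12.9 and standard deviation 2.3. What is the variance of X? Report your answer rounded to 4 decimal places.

15.7555

Per component, I: μ=7.25, E[X²]=60.4033; II: μ=6.25, E[X²]=50.47; III: μ=12.9, E[X²]=171.7.
E[X] = 0.4·7.25 + 0.34·6.25 + 0.26·12.9 = 8.379.
E[X²] = 0.4·60.4033 + 0.34·50.47 + 0.26·171.7 = 85.9631.
Var(X) = E[X²] − (E[X])² = 85.9631 − 70.2076 = 15.7555.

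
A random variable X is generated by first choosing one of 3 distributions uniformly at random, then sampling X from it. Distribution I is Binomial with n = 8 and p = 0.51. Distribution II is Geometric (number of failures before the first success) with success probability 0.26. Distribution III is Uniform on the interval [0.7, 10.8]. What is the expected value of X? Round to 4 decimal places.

Component means — I: 4.08; II: 2.84615; III: 5.75.
E[X] = 0.333333·4.08 + 0.333333·2.84615 + 0.333333·5.75 = 4.22538.

4.2254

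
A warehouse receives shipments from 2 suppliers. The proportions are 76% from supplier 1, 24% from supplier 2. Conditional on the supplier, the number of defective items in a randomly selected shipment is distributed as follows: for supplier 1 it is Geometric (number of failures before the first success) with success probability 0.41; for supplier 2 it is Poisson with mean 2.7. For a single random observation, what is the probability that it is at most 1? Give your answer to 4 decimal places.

Conditional on each supplier, P(X ≤ 1): 1: 0.6519; 2: 0.24866.
By total probability, P(X ≤ 1) = 0.76·0.6519 + 0.24·0.24866 = 0.555122.

0.5551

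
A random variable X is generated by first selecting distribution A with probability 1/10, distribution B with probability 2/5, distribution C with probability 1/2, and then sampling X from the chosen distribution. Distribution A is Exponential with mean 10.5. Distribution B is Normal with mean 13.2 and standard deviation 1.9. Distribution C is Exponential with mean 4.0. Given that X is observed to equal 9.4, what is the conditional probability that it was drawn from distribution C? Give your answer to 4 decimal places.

0.4386

Likelihoods f(9.4 | ·): A: 0.0389057; B: 0.0284163; C: 0.0238423.
Posterior ∝ prior × likelihood. Numerator for C: 0.5·0.0238423 = 0.0119211.
Normalizing constant: 0.1·0.0389057 + 0.4·0.0284163 + 0.5·0.0238423 = 0.0271782.
P(C | observation) = 0.0119211 / 0.0271782 = 0.438628.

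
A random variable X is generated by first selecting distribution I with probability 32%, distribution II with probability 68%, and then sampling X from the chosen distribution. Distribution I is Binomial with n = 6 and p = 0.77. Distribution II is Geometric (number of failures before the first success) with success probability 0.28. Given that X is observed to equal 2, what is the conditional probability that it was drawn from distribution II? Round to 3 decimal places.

Likelihoods P(X=2 | ·): I: 0.0248877; II: 0.145152.
Posterior ∝ prior × likelihood. Numerator for II: 0.68·0.145152 = 0.0987034.
Normalizing constant: 0.32·0.0248877 + 0.68·0.145152 = 0.106667.
P(II | observation) = 0.0987034 / 0.106667 = 0.925338.

0.925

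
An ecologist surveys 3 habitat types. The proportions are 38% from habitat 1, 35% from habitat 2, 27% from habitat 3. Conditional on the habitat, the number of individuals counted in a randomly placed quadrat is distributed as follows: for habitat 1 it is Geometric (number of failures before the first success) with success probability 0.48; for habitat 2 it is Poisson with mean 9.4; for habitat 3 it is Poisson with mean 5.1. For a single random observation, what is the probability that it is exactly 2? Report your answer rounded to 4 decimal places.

0.0720

Conditional on each habitat, P(X = 2): 1: 0.129792; 2: 0.00365475; 3: 0.0792882.
By total probability, P(X = 2) = 0.38·0.129792 + 0.35·0.00365475 + 0.27·0.0792882 = 0.0720079.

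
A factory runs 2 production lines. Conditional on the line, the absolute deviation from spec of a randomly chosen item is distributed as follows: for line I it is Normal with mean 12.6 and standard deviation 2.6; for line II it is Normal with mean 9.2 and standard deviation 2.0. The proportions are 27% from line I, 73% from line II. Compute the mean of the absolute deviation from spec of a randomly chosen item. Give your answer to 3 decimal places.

Component means — I: 12.6; II: 9.2.
E[X] = 0.27·12.6 + 0.73·9.2 = 10.118.

10.118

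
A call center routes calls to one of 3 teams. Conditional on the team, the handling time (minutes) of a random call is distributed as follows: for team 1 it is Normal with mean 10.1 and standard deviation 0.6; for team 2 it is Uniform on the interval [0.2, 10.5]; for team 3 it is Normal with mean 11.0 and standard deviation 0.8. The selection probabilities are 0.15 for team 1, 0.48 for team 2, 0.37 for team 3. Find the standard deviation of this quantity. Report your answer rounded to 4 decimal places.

Per component, 1: μ=10.1, E[X²]=102.37; 2: μ=5.35, E[X²]=37.4633; 3: μ=11, E[X²]=121.64.
E[X] = 0.15·10.1 + 0.48·5.35 + 0.37·11 = 8.153.
E[X²] = 0.15·102.37 + 0.48·37.4633 + 0.37·121.64 = 78.3447.
Var(X) = E[X²] − (E[X])² = 78.3447 − 66.4714 = 11.8733.
SD(X) = √11.8733 = 3.44576.

3.4458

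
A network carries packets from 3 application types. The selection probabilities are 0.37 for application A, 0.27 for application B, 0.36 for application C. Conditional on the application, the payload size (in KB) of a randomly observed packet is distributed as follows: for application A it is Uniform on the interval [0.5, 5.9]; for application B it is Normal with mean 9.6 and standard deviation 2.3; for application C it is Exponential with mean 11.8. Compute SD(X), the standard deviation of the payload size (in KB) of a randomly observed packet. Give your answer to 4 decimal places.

8.1773

Per component, A: μ=3.2, E[X²]=12.67; B: μ=9.6, E[X²]=97.45; C: μ=11.8, E[X²]=278.48.
E[X] = 0.37·3.2 + 0.27·9.6 + 0.36·11.8 = 8.024.
E[X²] = 0.37·12.67 + 0.27·97.45 + 0.36·278.48 = 131.252.
Var(X) = E[X²] − (E[X])² = 131.252 − 64.3846 = 66.8676.
SD(X) = √66.8676 = 8.17726.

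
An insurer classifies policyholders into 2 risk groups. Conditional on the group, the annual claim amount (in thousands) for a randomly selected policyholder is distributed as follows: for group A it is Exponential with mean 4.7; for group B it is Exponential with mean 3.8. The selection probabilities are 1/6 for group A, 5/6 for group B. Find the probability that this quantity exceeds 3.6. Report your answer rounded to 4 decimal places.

0.4006

Conditional on each group, P(X > 3.6): A: 0.464889; B: 0.38776.
By total probability, P(X > 3.6) = 0.166667·0.464889 + 0.833333·0.38776 = 0.400615.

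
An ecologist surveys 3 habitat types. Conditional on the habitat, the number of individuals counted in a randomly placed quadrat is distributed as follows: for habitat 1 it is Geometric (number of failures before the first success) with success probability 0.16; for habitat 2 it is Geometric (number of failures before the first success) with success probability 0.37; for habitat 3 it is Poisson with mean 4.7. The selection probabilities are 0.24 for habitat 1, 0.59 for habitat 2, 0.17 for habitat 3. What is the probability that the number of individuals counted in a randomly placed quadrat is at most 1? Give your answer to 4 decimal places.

Conditional on each habitat, P(X ≤ 1): 1: 0.2944; 2: 0.6031; 3: 0.0518431.
By total probability, P(X ≤ 1) = 0.24·0.2944 + 0.59·0.6031 + 0.17·0.0518431 = 0.435298.

0.4353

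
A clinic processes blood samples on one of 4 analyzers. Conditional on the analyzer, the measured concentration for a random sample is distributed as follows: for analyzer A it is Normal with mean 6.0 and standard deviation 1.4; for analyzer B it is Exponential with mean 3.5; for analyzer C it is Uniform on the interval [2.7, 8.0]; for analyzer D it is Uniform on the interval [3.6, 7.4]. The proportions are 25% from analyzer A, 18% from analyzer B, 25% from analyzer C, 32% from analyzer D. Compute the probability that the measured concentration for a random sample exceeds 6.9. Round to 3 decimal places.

Conditional on each analyzer, P(X > 6.9): A: 0.260158; B: 0.139258; C: 0.207547; D: 0.131579.
By total probability, P(X > 6.9) = 0.25·0.260158 + 0.18·0.139258 + 0.25·0.207547 + 0.32·0.131579 = 0.184098.

0.184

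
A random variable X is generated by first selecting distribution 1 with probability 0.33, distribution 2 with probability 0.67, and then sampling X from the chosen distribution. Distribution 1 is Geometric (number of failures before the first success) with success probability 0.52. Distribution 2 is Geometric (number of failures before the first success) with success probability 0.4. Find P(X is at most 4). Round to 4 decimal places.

Conditional on each component, P(X ≤ 4): 1: 0.97452; 2: 0.92224.
By total probability, P(X ≤ 4) = 0.33·0.97452 + 0.67·0.92224 = 0.939492.

0.9395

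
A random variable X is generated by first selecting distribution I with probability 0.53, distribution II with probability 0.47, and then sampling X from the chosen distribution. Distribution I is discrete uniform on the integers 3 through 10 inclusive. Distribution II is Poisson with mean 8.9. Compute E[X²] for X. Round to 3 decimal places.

66.587

For each component E[X²] = Var + (mean)², giving I: 47.5; II: 88.11.
Overall E[X²] = 0.53·47.5 + 0.47·88.11 = 66.5867.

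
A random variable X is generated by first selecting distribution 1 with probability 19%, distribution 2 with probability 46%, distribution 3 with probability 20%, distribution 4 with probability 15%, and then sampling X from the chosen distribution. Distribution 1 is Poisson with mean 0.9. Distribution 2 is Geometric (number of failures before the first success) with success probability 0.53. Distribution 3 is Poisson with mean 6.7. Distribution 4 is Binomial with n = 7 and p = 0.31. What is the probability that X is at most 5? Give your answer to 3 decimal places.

Conditional on each component, P(X ≤ 5): 1: 0.999657; 2: 0.989221; 3: 0.340649; 4: 0.995438.
By total probability, P(X ≤ 5) = 0.19·0.999657 + 0.46·0.989221 + 0.2·0.340649 + 0.15·0.995438 = 0.862422.

0.862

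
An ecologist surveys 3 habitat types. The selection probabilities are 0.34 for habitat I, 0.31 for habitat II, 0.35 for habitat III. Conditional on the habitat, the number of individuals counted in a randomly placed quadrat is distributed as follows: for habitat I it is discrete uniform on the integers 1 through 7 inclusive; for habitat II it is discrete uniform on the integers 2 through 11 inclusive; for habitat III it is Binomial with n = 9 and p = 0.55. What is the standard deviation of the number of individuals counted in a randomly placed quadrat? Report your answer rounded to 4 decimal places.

Per component, I: μ=4, E[X²]=20; II: μ=6.5, E[X²]=50.5; III: μ=4.95, E[X²]=26.73.
E[X] = 0.34·4 + 0.31·6.5 + 0.35·4.95 = 5.1075.
E[X²] = 0.34·20 + 0.31·50.5 + 0.35·26.73 = 31.8105.
Var(X) = E[X²] − (E[X])² = 31.8105 − 26.0866 = 5.72394.
SD(X) = √5.72394 = 2.39248.

2.3925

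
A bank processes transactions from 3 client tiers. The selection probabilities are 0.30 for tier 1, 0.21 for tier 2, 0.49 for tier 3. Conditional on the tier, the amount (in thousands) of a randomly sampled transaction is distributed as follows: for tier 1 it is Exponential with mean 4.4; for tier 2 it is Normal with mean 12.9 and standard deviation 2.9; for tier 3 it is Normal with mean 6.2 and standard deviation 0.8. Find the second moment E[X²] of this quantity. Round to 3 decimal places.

For each component E[X²] = Var + (mean)², giving 1: 38.72; 2: 174.82; 3: 39.08.
Overall E[X²] = 0.3·38.72 + 0.21·174.82 + 0.49·39.08 = 67.4774.

67.477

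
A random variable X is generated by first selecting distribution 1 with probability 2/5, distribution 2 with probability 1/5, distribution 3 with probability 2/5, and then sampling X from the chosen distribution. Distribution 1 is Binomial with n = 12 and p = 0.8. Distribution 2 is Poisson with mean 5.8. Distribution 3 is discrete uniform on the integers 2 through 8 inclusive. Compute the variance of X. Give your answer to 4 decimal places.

8.1200

Per component, 1: μ=9.6, E[X²]=94.08; 2: μ=5.8, E[X²]=39.44; 3: μ=5, E[X²]=29.
E[X] = 0.4·9.6 + 0.2·5.8 + 0.4·5 = 7.
E[X²] = 0.4·94.08 + 0.2·39.44 + 0.4·29 = 57.12.
Var(X) = E[X²] − (E[X])² = 57.12 − 49 = 8.12.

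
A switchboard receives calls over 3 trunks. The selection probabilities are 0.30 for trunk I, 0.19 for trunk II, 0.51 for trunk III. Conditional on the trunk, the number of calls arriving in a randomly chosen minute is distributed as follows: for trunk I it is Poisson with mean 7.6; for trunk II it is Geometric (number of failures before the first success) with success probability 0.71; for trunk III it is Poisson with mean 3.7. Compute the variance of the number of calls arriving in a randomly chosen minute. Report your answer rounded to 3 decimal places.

10.601

Per component, I: μ=7.6, E[X²]=65.36; II: μ=0.408451, E[X²]=0.742115; III: μ=3.7, E[X²]=17.39.
E[X] = 0.3·7.6 + 0.19·0.408451 + 0.51·3.7 = 4.24461.
E[X²] = 0.3·65.36 + 0.19·0.742115 + 0.51·17.39 = 28.6179.
Var(X) = E[X²] − (E[X])² = 28.6179 − 18.0167 = 10.6012.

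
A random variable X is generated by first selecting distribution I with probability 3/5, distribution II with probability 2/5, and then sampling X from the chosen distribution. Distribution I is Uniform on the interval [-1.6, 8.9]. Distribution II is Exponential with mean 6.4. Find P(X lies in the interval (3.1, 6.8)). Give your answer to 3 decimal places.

0.320

Conditional on each component, P(3.1 < X < 6.8): I: 0.352381; II: 0.270491.
By total probability, P(3.1 < X < 6.8) = 0.6·0.352381 + 0.4·0.270491 = 0.319625.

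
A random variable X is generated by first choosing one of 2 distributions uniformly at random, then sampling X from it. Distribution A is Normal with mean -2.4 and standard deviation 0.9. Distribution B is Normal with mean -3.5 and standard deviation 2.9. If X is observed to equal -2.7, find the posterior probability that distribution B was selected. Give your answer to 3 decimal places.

0.240

Likelihoods f(-2.7 | ·): A: 0.419315; B: 0.13243.
Posterior ∝ prior × likelihood. Numerator for B: 0.5·0.13243 = 0.0662151.
Normalizing constant: 0.5·0.419315 + 0.5·0.13243 = 0.275872.
P(B | observation) = 0.0662151 / 0.275872 = 0.240021.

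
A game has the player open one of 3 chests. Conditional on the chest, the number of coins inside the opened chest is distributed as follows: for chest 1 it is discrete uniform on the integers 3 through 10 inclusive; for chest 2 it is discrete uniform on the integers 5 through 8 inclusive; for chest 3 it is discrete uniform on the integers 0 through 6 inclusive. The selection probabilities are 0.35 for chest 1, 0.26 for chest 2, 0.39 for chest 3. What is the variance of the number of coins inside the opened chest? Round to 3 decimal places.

6.637

Per component, 1: μ=6.5, E[X²]=47.5; 2: μ=6.5, E[X²]=43.5; 3: μ=3, E[X²]=13.
E[X] = 0.35·6.5 + 0.26·6.5 + 0.39·3 = 5.135.
E[X²] = 0.35·47.5 + 0.26·43.5 + 0.39·13 = 33.005.
Var(X) = E[X²] − (E[X])² = 33.005 − 26.3682 = 6.63678.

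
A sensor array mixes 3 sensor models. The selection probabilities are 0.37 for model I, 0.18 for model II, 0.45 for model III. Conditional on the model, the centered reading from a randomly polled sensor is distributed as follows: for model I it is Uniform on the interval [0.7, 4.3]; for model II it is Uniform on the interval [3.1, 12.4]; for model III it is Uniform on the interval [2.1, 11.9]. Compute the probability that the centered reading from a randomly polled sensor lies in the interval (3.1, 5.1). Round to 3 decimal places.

0.254

Conditional on each model, P(3.1 < X < 5.1): I: 0.333333; II: 0.215054; III: 0.204082.
By total probability, P(3.1 < X < 5.1) = 0.37·0.333333 + 0.18·0.215054 + 0.45·0.204082 = 0.25388.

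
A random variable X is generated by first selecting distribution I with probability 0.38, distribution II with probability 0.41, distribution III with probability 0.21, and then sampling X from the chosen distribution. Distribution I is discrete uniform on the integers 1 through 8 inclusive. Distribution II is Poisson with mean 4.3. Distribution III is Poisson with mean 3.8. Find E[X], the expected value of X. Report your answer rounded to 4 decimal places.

Component means — I: 4.5; II: 4.3; III: 3.8.
E[X] = 0.38·4.5 + 0.41·4.3 + 0.21·3.8 = 4.271.

4.2710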